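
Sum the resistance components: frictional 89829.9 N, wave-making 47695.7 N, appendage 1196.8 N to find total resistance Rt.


Formula: Rt = Rf + Rw + Ra
Substituting: Rt = 89829.9 + 47695.7 + 1196.8
Result: Rt = 138722.4 N

138722.4 N


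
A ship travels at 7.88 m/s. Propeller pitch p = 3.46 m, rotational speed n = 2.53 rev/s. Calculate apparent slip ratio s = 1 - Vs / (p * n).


Formula: s = 1 - Vs / (p * n)
Step 1 — p * n = 3.46 * 2.53 = 8.7538
Step 2 — Vs / (p*n) = 7.88 / 8.7538 = 0.90018 (6 d.p.)
Step 3 — s = 1 - 0.90018 = 0.09982

0.09982


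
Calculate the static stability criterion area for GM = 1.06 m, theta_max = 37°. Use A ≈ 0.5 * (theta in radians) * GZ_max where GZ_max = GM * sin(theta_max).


Formula: GZ_max = GM * sin(theta); Area = 0.5 * theta_rad * GZ_max
Step 1 — GZ_max = 1.06 * sin(37°) = 1.06 * 0.601815 = 0.637924 m
Step 2 — theta_rad = 37 * pi/180 = 0.645772 rad
Step 3 — Area = 0.5 * 0.645772 * 0.637924 ≈ 0.20598 m·rad (5 s.f.)

0.20598 m·rad


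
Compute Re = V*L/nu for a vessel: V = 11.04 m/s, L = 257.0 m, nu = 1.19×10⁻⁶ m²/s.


Formula: Re = V * L / nu
Step 1 — V * L = 11.04 * 257.0 = 2837.28 m^2/s
Step 2 — Re = 2837.28 / 1.19e-6 = 2.38e+09

2.38e+09


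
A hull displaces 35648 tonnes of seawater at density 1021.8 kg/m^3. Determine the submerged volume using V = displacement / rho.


Formula: V = mass / rho
Step 1 — convert tonnes to kg: 35648 t * 1000 = 35648000 kg
Step 2 — V = 35648000 / 1021.8 ≈ 34887 m^3 (5 s.f.)

34887 m^3


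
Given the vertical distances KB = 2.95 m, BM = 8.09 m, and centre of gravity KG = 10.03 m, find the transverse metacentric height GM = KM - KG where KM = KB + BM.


Formula: GM = KB + BM - KG
Step 1 — KM = KB + BM = 2.95 + 8.09 = 11.04 m
Step 2 — GM = KM - KG = 11.04 - 10.03 = 1.01 m

1.01 m


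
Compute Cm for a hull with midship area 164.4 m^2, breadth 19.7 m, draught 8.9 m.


Formula: Cm = Am / (B * T)
Step 1 — B * T = 19.7 * 8.9 = 175.33 m^2
Step 2 — Cm = 164.4 / 175.33 ≈ 0.93766 (5 s.f.)

0.93766


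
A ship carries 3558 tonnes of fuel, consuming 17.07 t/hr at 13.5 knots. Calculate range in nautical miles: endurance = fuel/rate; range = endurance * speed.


Formula: endurance = fuel / rate; range = endurance * speed
Step 1 — endurance = 3558 / 17.07 = 208.4359 hours
Step 2 — range = 208.4359 * 13.5 ≈ 2813.9 nautical miles (5 s.f.)

2813.9 NM


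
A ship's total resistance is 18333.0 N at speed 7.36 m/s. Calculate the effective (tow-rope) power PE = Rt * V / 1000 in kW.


Formula: PE = Rt * V / 1000 (kW)
Step 1 — PE (W) = 18333.0 * 7.36 = 134930.88 W
Step 2 — PE (kW) = 134930.88 / 1000 ≈ 134.93 kW (5 s.f.)

134.93 kW


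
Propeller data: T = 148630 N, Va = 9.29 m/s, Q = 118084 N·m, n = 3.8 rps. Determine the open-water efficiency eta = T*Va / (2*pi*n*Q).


Formula: eta = T * Va / (2 * pi * n * Q)
Step 1 — numerator = T * Va = 148630 * 9.29 = 1380772.7
Step 2 — 2 * pi * n = 2 * pi * 3.8 = 23.876104
Step 3 — denominator = 23.876104 * 118084 = 2819385.86
Step 4 — eta = 1380772.7 / 2819385.86 ≈ 0.48974 (5 s.f.)

0.48974


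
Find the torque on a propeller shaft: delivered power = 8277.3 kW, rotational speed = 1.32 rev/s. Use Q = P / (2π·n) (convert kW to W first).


Formula: Q = P_W / (2 * pi * n)
Step 1 — P_W = 8277.3 kW * 1000 = 8277300.0 W
Step 2 — 2 * pi * n = 2 * pi * 1.32 = 8.293805
Step 3 — Q = 8277300.0 / 8.293805 ≈ 998010 N·m (5 s.f.)

998010 N·m


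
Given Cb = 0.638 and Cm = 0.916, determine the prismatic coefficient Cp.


Formula: Cp = Cb / Cm
Substituting: Cp = 0.638 / 0.916
Result: Cp ≈ 0.69651 (5 s.f.)

0.69651


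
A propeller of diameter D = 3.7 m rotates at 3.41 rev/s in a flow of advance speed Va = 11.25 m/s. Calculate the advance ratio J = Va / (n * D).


Formula: J = Va / (n * D)
Step 1 — n * D = 3.41 * 3.7 = 12.617
Step 2 — J = 11.25 / 12.617 ≈ 0.89165 (5 s.f.)

0.89165


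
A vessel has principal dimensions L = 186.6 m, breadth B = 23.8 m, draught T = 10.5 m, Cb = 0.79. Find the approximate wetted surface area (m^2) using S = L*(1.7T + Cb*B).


Formula: S = 1.7*L*T + V/T with V = Cb*L*B*T, i.e. S = L * (1.7*T + Cb*B)
Step 1 — 1.7*T = 1.7 * 10.5 = 17.85 m
Step 2 — Cb*B = 0.79 * 23.8 = 18.802 m
Step 3 — 1.7*T + Cb*B = 17.85 + 18.802 = 36.652 m
Step 4 — S = 186.6 * 36.652 ≈ 6839.3 m^2 (5 s.f.)

6839.3 m^2


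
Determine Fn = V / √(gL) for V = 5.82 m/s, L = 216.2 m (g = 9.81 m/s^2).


Formula: Fn = V / sqrt(g * L)
Step 1 — g * L = 9.81 * 216.2 = 2120.922
Step 2 — sqrt(g * L) = sqrt(2120.922) = 46.053469
Step 3 — Fn = 5.82 / 46.053469 ≈ 0.12637 (5 s.f.)

0.12637


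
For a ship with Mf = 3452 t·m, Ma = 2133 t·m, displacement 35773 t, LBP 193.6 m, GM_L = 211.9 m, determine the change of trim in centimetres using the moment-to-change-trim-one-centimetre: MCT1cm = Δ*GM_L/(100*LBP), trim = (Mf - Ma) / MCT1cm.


Formula: net trimming moment = Mf - Ma; MCT1cm = Δ*GM_L/(100*LBP); trim = net moment / MCT1cm
Step 1 — net trimming moment = 3452 - 2133 = 1319 t·m
Step 2 — MCT1cm = 35773 * 211.9 / (100 * 193.6) = 391.5444 t·m/cm
Step 3 — trim = 1319 / 391.5444 ≈ 3.3687 cm (5 s.f.)

3.3687 cm


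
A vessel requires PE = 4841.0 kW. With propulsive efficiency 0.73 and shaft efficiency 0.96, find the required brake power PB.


Formula: PB = PE / (eta_D * eta_S)
Step 1 — combined efficiency = eta_D * eta_S = 0.73 * 0.96 = 0.7008
Step 2 — PB = 4841.0 / 0.7008 ≈ 6907.8 kW (5 s.f.)

6907.8 kW


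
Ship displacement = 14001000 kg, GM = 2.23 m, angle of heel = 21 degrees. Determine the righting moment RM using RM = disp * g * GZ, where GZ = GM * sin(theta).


Formula: GZ = GM * sin(theta); RM = disp * g * GZ
Step 1 — GZ = 2.23 * sin(21°) = 2.23 * 0.358368 = 0.799161 m
Step 2 — RM = 14001000 * 9.81 * 0.799161 ≈ 109760000 N·m (5 s.f.)

109760000 N·m


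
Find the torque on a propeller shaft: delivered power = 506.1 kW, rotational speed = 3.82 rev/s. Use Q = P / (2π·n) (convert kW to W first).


Formula: Q = P_W / (2 * pi * n)
Step 1 — P_W = 506.1 kW * 1000 = 506100.0 W
Step 2 — 2 * pi * n = 2 * pi * 3.82 = 24.001768
Step 3 — Q = 506100.0 / 24.001768 ≈ 21086 N·m (5 s.f.)

21086 N·m


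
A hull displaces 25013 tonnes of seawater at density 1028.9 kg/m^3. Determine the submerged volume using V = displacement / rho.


Formula: V = mass / rho
Step 1 — convert tonnes to kg: 25013 t * 1000 = 25013000 kg
Step 2 — V = 25013000 / 1028.9 ≈ 24310 m^3 (5 s.f.)

24310 m^3


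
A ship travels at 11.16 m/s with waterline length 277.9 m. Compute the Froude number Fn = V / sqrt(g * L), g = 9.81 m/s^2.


Formula: Fn = V / sqrt(g * L)
Step 1 — g * L = 9.81 * 277.9 = 2726.199
Step 2 — sqrt(g * L) = sqrt(2726.199) = 52.213016
Step 3 — Fn = 11.16 / 52.213016 ≈ 0.21374 (5 s.f.)

0.21374


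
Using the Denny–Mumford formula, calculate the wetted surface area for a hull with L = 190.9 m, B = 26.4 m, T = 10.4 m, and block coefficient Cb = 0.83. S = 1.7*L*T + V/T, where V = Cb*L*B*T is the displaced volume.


Formula: S = 1.7*L*T + V/T with V = Cb*L*B*T, i.e. S = L * (1.7*T + Cb*B)
Step 1 — 1.7*T = 1.7 * 10.4 = 17.68 m
Step 2 — Cb*B = 0.83 * 26.4 = 21.912 m
Step 3 — 1.7*T + Cb*B = 17.68 + 21.912 = 39.592 m
Step 4 — S = 190.9 * 39.592 ≈ 7558.1 m^2 (5 s.f.)

7558.1 m^2


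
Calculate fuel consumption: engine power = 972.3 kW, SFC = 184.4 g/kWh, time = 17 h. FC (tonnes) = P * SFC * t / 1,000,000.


Formula: FC (tonnes) = P * SFC * t / 1,000,000
Step 1 — P * SFC * t = 972.3 * 184.4 * 17 = 3047966.04 g
Step 2 — FC (tonnes) = 3047966.04 / 1,000,000 ≈ 3.0480 tonnes (5 s.f.)

3.0480 tonnes


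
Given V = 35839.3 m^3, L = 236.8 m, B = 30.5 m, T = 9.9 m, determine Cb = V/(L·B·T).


Formula: Cb = V / (L * B * T)
Step 1 — L * B * T = 236.8 * 30.5 * 9.9 = 71501.76 m^3
Step 2 — Cb = 35839.3 / 71501.76 ≈ 0.50124 (5 s.f.)

0.50124


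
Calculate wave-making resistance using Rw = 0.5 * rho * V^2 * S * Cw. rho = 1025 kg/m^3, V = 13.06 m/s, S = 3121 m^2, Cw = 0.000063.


Formula: Rw = 0.5 * rho * V^2 * S * Cw
Step 1 — V^2 = 13.06^2 = 170.5636
Step 2 — 0.5 * rho * V^2 = 0.5 * 1025 * 170.5636 = 87413.845
Step 3 — Rw = 87413.845 * 3121 * 0.000063 ≈ 17188 N (5 s.f.)

17188 N


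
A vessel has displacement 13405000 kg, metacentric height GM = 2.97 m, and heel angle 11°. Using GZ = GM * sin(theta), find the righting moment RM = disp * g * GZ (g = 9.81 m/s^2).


Formula: GZ = GM * sin(theta); RM = disp * g * GZ
Step 1 — GZ = 2.97 * sin(11°) = 2.97 * 0.190809 = 0.566703 m
Step 2 — RM = 13405000 * 9.81 * 0.566703 ≈ 74523000 N·m (5 s.f.)

74523000 N·m


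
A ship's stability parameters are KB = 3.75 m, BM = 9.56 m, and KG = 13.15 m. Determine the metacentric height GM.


Formula: GM = KB + BM - KG
Step 1 — KM = KB + BM = 3.75 + 9.56 = 13.31 m
Step 2 — GM = KM - KG = 13.31 - 13.15 = 0.16 m

0.16 m


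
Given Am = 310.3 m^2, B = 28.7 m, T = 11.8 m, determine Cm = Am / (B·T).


Formula: Cm = Am / (B * T)
Step 1 — B * T = 28.7 * 11.8 = 338.66 m^2
Step 2 — Cm = 310.3 / 338.66 ≈ 0.91626 (5 s.f.)

0.91626


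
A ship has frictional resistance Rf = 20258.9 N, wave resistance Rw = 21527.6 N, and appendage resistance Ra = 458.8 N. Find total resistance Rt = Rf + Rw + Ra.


Formula: Rt = Rf + Rw + Ra
Substituting: Rt = 20258.9 + 21527.6 + 458.8
Result: Rt = 42245.3 N

42245.3 N


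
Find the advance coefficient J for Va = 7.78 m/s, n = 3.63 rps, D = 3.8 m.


Formula: J = Va / (n * D)
Step 1 — n * D = 3.63 * 3.8 = 13.794
Step 2 — J = 7.78 / 13.794 ≈ 0.56401 (5 s.f.)

0.56401


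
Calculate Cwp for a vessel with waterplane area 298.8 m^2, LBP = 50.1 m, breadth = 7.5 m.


Formula: Cwp = Aw / (L * B)
Step 1 — L * B = 50.1 * 7.5 = 375.75 m^2
Step 2 — Cwp = 298.8 / 375.75 ≈ 0.79521 (5 s.f.)

0.79521


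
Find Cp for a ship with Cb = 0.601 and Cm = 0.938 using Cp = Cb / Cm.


Formula: Cp = Cb / Cm
Substituting: Cp = 0.601 / 0.938
Result: Cp ≈ 0.64072 (5 s.f.)

0.64072


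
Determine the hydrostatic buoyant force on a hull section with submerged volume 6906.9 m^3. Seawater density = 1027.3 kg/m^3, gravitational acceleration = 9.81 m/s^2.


Formula: Fb = rho * g * V
Substituting: Fb = 1027.3 * 9.81 * 6906.9
Intermediate: 1027.3 * 9.81 = 10077.813
Result: Fb = 10077.813 * 6906.9 ≈ 69606000 N (5 s.f.)

69606000 N


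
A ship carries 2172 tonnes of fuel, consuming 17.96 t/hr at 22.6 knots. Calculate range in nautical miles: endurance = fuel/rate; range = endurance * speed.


Formula: endurance = fuel / rate; range = endurance * speed
Step 1 — endurance = 2172 / 17.96 = 120.9354 hours
Step 2 — range = 120.9354 * 22.6 ≈ 2733.1 nautical miles (5 s.f.)

2733.1 NM


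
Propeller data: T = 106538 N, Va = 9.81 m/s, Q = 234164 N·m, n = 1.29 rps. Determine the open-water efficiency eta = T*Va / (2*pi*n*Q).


Formula: eta = T * Va / (2 * pi * n * Q)
Step 1 — numerator = T * Va = 106538 * 9.81 = 1045137.78
Step 2 — 2 * pi * n = 2 * pi * 1.29 = 8.105309
Step 3 — denominator = 8.105309 * 234164 = 1897971.58
Step 4 — eta = 1045137.78 / 1897971.58 ≈ 0.55066 (5 s.f.)

0.55066


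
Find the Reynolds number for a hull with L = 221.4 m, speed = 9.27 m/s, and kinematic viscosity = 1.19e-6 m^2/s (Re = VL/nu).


Formula: Re = V * L / nu
Step 1 — V * L = 9.27 * 221.4 = 2052.378 m^2/s
Step 2 — Re = 2052.378 / 1.19e-6 = 1.72e+09

1.72e+09


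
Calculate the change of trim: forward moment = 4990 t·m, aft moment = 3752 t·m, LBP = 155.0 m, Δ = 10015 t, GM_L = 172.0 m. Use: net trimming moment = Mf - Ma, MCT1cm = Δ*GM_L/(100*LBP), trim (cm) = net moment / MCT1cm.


Formula: net trimming moment = Mf - Ma; MCT1cm = Δ*GM_L/(100*LBP); trim = net moment / MCT1cm
Step 1 — net trimming moment = 4990 - 3752 = 1238 t·m
Step 2 — MCT1cm = 10015 * 172.0 / (100 * 155.0) = 111.1342 t·m/cm
Step 3 — trim = 1238 / 111.1342 ≈ 11.140 cm (5 s.f.)

11.140 cm


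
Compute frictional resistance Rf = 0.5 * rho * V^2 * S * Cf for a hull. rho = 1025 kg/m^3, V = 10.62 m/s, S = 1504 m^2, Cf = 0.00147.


Formula: Rf = 0.5 * rho * V^2 * S * Cf
Step 1 — V^2 = 10.62^2 = 112.7844
Step 2 — 0.5 * rho * V^2 = 0.5 * 1025 * 112.7844 = 57802.005
Step 3 — Rf = 57802.005 * 1504 * 0.00147 ≈ 127790 N (5 s.f.)

127790 N


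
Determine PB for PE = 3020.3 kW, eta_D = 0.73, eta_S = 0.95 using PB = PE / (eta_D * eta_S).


Formula: PB = PE / (eta_D * eta_S)
Step 1 — combined efficiency = eta_D * eta_S = 0.73 * 0.95 = 0.6935
Step 2 — PB = 3020.3 / 0.6935 ≈ 4355.2 kW (5 s.f.)

4355.2 kW


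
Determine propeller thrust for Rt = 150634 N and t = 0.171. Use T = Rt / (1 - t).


Formula: T = Rt / (1 - t)
Step 1 — (1 - t) = 1 - 0.171 = 0.829
Step 2 — T = 150634 / 0.829 ≈ 181710 N (5 s.f.)

181710 N


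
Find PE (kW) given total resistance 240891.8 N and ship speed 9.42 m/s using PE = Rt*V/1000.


Formula: PE = Rt * V / 1000 (kW)
Step 1 — PE (W) = 240891.8 * 9.42 = 2269200.756 W
Step 2 — PE (kW) = 2269200.756 / 1000 ≈ 2269.2 kW (5 s.f.)

2269.2 kW


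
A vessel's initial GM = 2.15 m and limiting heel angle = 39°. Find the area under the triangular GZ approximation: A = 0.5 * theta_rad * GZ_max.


Formula: GZ_max = GM * sin(theta); Area = 0.5 * theta_rad * GZ_max
Step 1 — GZ_max = 2.15 * sin(39°) = 2.15 * 0.62932 = 1.353038 m
Step 2 — theta_rad = 39 * pi/180 = 0.680678 rad
Step 3 — Area = 0.5 * 0.680678 * 1.353038 ≈ 0.46049 m·rad (5 s.f.)

0.46049 m·rad


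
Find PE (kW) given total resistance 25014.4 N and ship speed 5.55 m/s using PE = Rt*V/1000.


Formula: PE = Rt * V / 1000 (kW)
Step 1 — PE (W) = 25014.4 * 5.55 = 138829.92 W
Step 2 — PE (kW) = 138829.92 / 1000 ≈ 138.83 kW (5 s.f.)

138.83 kW


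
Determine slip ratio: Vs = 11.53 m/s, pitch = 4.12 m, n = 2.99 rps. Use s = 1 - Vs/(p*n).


Formula: s = 1 - Vs / (p * n)
Step 1 — p * n = 4.12 * 2.99 = 12.3188
Step 2 — Vs / (p*n) = 11.53 / 12.3188 = 0.935968 (6 d.p.)
Step 3 — s = 1 - 0.935968 = 0.064032

0.064032


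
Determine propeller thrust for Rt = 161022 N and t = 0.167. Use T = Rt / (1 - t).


Formula: T = Rt / (1 - t)
Step 1 — (1 - t) = 1 - 0.167 = 0.833
Step 2 — T = 161022 / 0.833 ≈ 193300 N (5 s.f.)

193300 N


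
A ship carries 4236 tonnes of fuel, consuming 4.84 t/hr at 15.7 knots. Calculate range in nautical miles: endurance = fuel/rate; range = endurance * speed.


Formula: endurance = fuel / rate; range = endurance * speed
Step 1 — endurance = 4236 / 4.84 = 875.2066 hours
Step 2 — range = 875.2066 * 15.7 ≈ 13741 nautical miles (5 s.f.)

13741 NM


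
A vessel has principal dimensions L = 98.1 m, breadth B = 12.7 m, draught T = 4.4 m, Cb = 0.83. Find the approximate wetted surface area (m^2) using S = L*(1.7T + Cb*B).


Formula: S = 1.7*L*T + V/T with V = Cb*L*B*T, i.e. S = L * (1.7*T + Cb*B)
Step 1 — 1.7*T = 1.7 * 4.4 = 7.48 m
Step 2 — Cb*B = 0.83 * 12.7 = 10.541 m
Step 3 — 1.7*T + Cb*B = 7.48 + 10.541 = 18.021 m
Step 4 — S = 98.1 * 18.021 ≈ 1767.9 m^2 (5 s.f.)

1767.9 m^2


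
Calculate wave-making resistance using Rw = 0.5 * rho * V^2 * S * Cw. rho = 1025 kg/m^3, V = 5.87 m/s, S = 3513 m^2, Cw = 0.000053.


Formula: Rw = 0.5 * rho * V^2 * S * Cw
Step 1 — V^2 = 5.87^2 = 34.4569
Step 2 — 0.5 * rho * V^2 = 0.5 * 1025 * 34.4569 = 17659.16125
Step 3 — Rw = 17659.16125 * 3513 * 0.000053 ≈ 3287.9 N (5 s.f.)

3287.9 N


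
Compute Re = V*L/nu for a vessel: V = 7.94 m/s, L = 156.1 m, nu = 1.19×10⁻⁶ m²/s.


Formula: Re = V * L / nu
Step 1 — V * L = 7.94 * 156.1 = 1239.434 m^2/s
Step 2 — Re = 1239.434 / 1.19e-6 = 1.04e+09

1.04e+09


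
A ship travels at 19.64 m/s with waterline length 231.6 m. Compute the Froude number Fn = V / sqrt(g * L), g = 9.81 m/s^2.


Formula: Fn = V / sqrt(g * L)
Step 1 — g * L = 9.81 * 231.6 = 2271.996
Step 2 — sqrt(g * L) = sqrt(2271.996) = 47.665459
Step 3 — Fn = 19.64 / 47.665459 ≈ 0.41204 (5 s.f.)

0.41204


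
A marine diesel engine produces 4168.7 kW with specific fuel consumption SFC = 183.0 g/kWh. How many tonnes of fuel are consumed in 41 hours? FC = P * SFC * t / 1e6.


Formula: FC (tonnes) = P * SFC * t / 1,000,000
Step 1 — P * SFC * t = 4168.7 * 183.0 * 41 = 31277756.1 g
Step 2 — FC (tonnes) = 31277756.1 / 1,000,000 ≈ 31.278 tonnes (5 s.f.)

31.278 tonnes


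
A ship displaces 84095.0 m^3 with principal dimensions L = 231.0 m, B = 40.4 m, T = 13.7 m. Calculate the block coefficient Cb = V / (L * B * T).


Formula: Cb = V / (L * B * T)
Step 1 — L * B * T = 231.0 * 40.4 * 13.7 = 127853.88 m^3
Step 2 — Cb = 84095.0 / 127853.88 ≈ 0.65774 (5 s.f.)

0.65774


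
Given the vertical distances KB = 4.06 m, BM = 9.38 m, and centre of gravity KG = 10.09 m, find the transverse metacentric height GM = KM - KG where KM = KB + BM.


Formula: GM = KB + BM - KG
Step 1 — KM = KB + BM = 4.06 + 9.38 = 13.44 m
Step 2 — GM = KM - KG = 13.44 - 10.09 = 3.35 m

3.35 m


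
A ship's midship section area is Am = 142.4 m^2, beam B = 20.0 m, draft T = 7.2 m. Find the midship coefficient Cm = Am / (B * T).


Formula: Cm = Am / (B * T)
Step 1 — B * T = 20.0 * 7.2 = 144.0 m^2
Step 2 — Cm = 142.4 / 144.0 ≈ 0.98889 (5 s.f.)

0.98889


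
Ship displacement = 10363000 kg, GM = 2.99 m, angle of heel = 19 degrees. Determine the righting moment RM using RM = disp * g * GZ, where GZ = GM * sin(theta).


Formula: GZ = GM * sin(theta); RM = disp * g * GZ
Step 1 — GZ = 2.99 * sin(19°) = 2.99 * 0.325568 = 0.973448 m
Step 2 — RM = 10363000 * 9.81 * 0.973448 ≈ 98962000 N·m (5 s.f.)

98962000 N·m


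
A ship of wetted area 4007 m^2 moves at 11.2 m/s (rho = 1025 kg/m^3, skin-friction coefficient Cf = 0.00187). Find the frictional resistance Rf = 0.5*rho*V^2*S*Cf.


Formula: Rf = 0.5 * rho * V^2 * S * Cf
Step 1 — V^2 = 11.2^2 = 125.44
Step 2 — 0.5 * rho * V^2 = 0.5 * 1025 * 125.44 = 64288.0
Step 3 — Rf = 64288.0 * 4007 * 0.00187 ≈ 481720 N (5 s.f.)

481720 N


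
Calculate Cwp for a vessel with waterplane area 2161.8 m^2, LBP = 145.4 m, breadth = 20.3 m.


Formula: Cwp = Aw / (L * B)
Step 1 — L * B = 145.4 * 20.3 = 2951.62 m^2
Step 2 — Cwp = 2161.8 / 2951.62 ≈ 0.73241 (5 s.f.)

0.73241


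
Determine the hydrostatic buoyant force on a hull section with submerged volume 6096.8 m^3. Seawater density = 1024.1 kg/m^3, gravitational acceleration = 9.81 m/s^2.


Formula: Fb = rho * g * V
Substituting: Fb = 1024.1 * 9.81 * 6096.8
Intermediate: 1024.1 * 9.81 = 10046.421
Result: Fb = 10046.421 * 6096.8 ≈ 61251000 N (5 s.f.)

61251000 N


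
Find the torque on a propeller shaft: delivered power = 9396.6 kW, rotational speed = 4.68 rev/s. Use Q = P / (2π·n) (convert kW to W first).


Formula: Q = P_W / (2 * pi * n)
Step 1 — P_W = 9396.6 kW * 1000 = 9396600.0 W
Step 2 — 2 * pi * n = 2 * pi * 4.68 = 29.405307
Step 3 — Q = 9396600.0 / 29.405307 ≈ 319550 N·m (5 s.f.)

319550 N·m


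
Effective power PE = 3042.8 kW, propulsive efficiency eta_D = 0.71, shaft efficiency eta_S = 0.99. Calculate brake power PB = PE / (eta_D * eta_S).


Formula: PB = PE / (eta_D * eta_S)
Step 1 — combined efficiency = eta_D * eta_S = 0.71 * 0.99 = 0.7029
Step 2 — PB = 3042.8 / 0.7029 ≈ 4328.9 kW (5 s.f.)

4328.9 kW


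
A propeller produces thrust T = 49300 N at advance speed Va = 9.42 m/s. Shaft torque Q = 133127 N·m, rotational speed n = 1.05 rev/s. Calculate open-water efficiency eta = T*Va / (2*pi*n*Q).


Formula: eta = T * Va / (2 * pi * n * Q)
Step 1 — numerator = T * Va = 49300 * 9.42 = 464406.0
Step 2 — 2 * pi * n = 2 * pi * 1.05 = 6.597345
Step 3 — denominator = 6.597345 * 133127 = 878284.75
Step 4 — eta = 464406.0 / 878284.75 ≈ 0.52876 (5 s.f.)

0.52876


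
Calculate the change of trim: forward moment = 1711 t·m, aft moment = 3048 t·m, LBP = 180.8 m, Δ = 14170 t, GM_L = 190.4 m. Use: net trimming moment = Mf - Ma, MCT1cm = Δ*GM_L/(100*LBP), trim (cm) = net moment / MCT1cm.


Formula: net trimming moment = Mf - Ma; MCT1cm = Δ*GM_L/(100*LBP); trim = net moment / MCT1cm
Step 1 — net trimming moment = 1711 - 3048 = -1337 t·m
Step 2 — MCT1cm = 14170 * 190.4 / (100 * 180.8) = 149.2239 t·m/cm
Step 3 — trim = -1337 / 149.2239 ≈ -8.9597 cm (5 s.f.)

-8.9597 cm


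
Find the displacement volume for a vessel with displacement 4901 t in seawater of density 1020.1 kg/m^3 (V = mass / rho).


Formula: V = mass / rho
Step 1 — convert tonnes to kg: 4901 t * 1000 = 4901000 kg
Step 2 — V = 4901000 / 1020.1 ≈ 4804.4 m^3 (5 s.f.)

4804.4 m^3


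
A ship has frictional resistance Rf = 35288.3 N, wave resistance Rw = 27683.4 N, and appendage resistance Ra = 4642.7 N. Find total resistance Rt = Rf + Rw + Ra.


Formula: Rt = Rf + Rw + Ra
Substituting: Rt = 35288.3 + 27683.4 + 4642.7
Result: Rt = 67614.4 N

67614.4 N


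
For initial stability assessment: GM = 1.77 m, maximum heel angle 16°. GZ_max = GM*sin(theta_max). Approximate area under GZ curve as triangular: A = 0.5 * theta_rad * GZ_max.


Formula: GZ_max = GM * sin(theta); Area = 0.5 * theta_rad * GZ_max
Step 1 — GZ_max = 1.77 * sin(16°) = 1.77 * 0.275637 = 0.487877 m
Step 2 — theta_rad = 16 * pi/180 = 0.279253 rad
Step 3 — Area = 0.5 * 0.279253 * 0.487877 ≈ 0.068121 m·rad (5 s.f.)

0.068121 m·rad


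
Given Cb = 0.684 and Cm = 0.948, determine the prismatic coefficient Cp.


Formula: Cp = Cb / Cm
Substituting: Cp = 0.684 / 0.948
Result: Cp ≈ 0.72152 (5 s.f.)

0.72152


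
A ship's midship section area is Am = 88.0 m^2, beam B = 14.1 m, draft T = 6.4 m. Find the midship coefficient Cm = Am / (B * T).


Formula: Cm = Am / (B * T)
Step 1 — B * T = 14.1 * 6.4 = 90.24 m^2
Step 2 — Cm = 88.0 / 90.24 ≈ 0.97518 (5 s.f.)

0.97518


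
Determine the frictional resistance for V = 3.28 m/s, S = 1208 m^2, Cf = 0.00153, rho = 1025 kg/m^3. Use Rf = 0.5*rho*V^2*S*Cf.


Formula: Rf = 0.5 * rho * V^2 * S * Cf
Step 1 — V^2 = 3.28^2 = 10.7584
Step 2 — 0.5 * rho * V^2 = 0.5 * 1025 * 10.7584 = 5513.68
Step 3 — Rf = 5513.68 * 1208 * 0.00153 ≈ 10191 N (5 s.f.)

10191 N


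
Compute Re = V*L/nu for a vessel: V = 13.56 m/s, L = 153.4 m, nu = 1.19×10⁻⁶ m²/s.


Formula: Re = V * L / nu
Step 1 — V * L = 13.56 * 153.4 = 2080.104 m^2/s
Step 2 — Re = 2080.104 / 1.19e-6 = 1.75e+09

1.75e+09


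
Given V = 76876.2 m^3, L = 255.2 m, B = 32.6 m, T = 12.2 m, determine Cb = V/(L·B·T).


Formula: Cb = V / (L * B * T)
Step 1 — L * B * T = 255.2 * 32.6 * 12.2 = 101498.144 m^3
Step 2 — Cb = 76876.2 / 101498.144 ≈ 0.75741 (5 s.f.)

0.75741


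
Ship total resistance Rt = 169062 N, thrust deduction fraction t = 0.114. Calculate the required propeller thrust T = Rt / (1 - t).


Formula: T = Rt / (1 - t)
Step 1 — (1 - t) = 1 - 0.114 = 0.886
Step 2 — T = 169062 / 0.886 ≈ 190810 N (5 s.f.)

190810 N


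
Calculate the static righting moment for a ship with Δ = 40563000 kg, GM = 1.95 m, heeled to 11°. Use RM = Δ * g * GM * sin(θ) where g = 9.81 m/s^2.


Formula: GZ = GM * sin(theta); RM = disp * g * GZ
Step 1 — GZ = 1.95 * sin(11°) = 1.95 * 0.190809 = 0.372078 m
Step 2 — RM = 40563000 * 9.81 * 0.372078 ≈ 148060000 N·m (5 s.f.)

148060000 N·m


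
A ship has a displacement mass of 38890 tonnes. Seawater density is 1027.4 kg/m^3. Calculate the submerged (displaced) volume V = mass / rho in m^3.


Formula: V = mass / rho
Step 1 — convert tonnes to kg: 38890 t * 1000 = 38890000 kg
Step 2 — V = 38890000 / 1027.4 ≈ 37853 m^3 (5 s.f.)

37853 m^3


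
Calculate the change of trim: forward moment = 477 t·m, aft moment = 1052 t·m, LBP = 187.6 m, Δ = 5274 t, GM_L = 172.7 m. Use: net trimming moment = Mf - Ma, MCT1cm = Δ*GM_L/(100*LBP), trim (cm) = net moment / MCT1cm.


Formula: net trimming moment = Mf - Ma; MCT1cm = Δ*GM_L/(100*LBP); trim = net moment / MCT1cm
Step 1 — net trimming moment = 477 - 1052 = -575 t·m
Step 2 — MCT1cm = 5274 * 172.7 / (100 * 187.6) = 48.5512 t·m/cm
Step 3 — trim = -575 / 48.5512 ≈ -11.843 cm (5 s.f.)

-11.843 cm


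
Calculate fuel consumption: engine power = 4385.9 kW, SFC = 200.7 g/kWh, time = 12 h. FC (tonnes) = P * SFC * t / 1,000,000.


Formula: FC (tonnes) = P * SFC * t / 1,000,000
Step 1 — P * SFC * t = 4385.9 * 200.7 * 12 = 10563001.56 g
Step 2 — FC (tonnes) = 10563001.56 / 1,000,000 ≈ 10.563 tonnes (5 s.f.)

10.563 tonnes


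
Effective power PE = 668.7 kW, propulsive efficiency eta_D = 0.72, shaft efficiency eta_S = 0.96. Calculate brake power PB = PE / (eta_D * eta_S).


Formula: PB = PE / (eta_D * eta_S)
Step 1 — combined efficiency = eta_D * eta_S = 0.72 * 0.96 = 0.6912
Step 2 — PB = 668.7 / 0.6912 ≈ 967.45 kW (5 s.f.)

967.45 kW


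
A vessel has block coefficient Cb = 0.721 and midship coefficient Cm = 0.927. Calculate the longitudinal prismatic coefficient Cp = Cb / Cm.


Formula: Cp = Cb / Cm
Substituting: Cp = 0.721 / 0.927
Result: Cp ≈ 0.77778 (5 s.f.)

0.77778


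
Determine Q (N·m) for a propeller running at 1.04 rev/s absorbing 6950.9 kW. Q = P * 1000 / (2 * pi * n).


Formula: Q = P_W / (2 * pi * n)
Step 1 — P_W = 6950.9 kW * 1000 = 6950900.0 W
Step 2 — 2 * pi * n = 2 * pi * 1.04 = 6.534513
Step 3 — Q = 6950900.0 / 6.534513 ≈ 1063700 N·m (5 s.f.)

1063700 N·m


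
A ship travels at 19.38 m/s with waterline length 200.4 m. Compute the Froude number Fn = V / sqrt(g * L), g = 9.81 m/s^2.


Formula: Fn = V / sqrt(g * L)
Step 1 — g * L = 9.81 * 200.4 = 1965.924
Step 2 — sqrt(g * L) = sqrt(1965.924) = 44.338742
Step 3 — Fn = 19.38 / 44.338742 ≈ 0.43709 (5 s.f.)

0.43709


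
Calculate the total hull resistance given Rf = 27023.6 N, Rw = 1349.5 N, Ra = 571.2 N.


Formula: Rt = Rf + Rw + Ra
Substituting: Rt = 27023.6 + 1349.5 + 571.2
Result: Rt = 28944.3 N

28944.3 N


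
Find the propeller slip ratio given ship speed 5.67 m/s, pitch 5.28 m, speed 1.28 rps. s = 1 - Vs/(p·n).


Formula: s = 1 - Vs / (p * n)
Step 1 — p * n = 5.28 * 1.28 = 6.7584
Step 2 — Vs / (p*n) = 5.67 / 6.7584 = 0.838956 (6 d.p.)
Step 3 — s = 1 - 0.838956 = 0.161044

0.161044


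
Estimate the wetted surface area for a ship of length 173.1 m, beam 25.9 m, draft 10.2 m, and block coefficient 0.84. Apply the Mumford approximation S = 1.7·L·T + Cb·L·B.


Formula: S = 1.7*L*T + V/T with V = Cb*L*B*T, i.e. S = L * (1.7*T + Cb*B)
Step 1 — 1.7*T = 1.7 * 10.2 = 17.34 m
Step 2 — Cb*B = 0.84 * 25.9 = 21.756 m
Step 3 — 1.7*T + Cb*B = 17.34 + 21.756 = 39.096 m
Step 4 — S = 173.1 * 39.096 ≈ 6767.5 m^2 (5 s.f.)

6767.5 m^2


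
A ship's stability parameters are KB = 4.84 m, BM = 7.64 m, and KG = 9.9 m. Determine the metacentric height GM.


Formula: GM = KB + BM - KG
Step 1 — KM = KB + BM = 4.84 + 7.64 = 12.48 m
Step 2 — GM = KM - KG = 12.48 - 9.9 = 2.58 m

2.58 m


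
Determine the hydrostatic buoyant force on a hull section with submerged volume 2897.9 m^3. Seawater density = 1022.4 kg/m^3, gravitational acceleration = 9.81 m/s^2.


Formula: Fb = rho * g * V
Substituting: Fb = 1022.4 * 9.81 * 2897.9
Intermediate: 1022.4 * 9.81 = 10029.744
Result: Fb = 10029.744 * 2897.9 ≈ 29065000 N (5 s.f.)

29065000 N


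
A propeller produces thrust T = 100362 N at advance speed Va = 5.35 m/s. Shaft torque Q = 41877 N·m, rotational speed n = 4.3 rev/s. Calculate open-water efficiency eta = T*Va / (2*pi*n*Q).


Formula: eta = T * Va / (2 * pi * n * Q)
Step 1 — numerator = T * Va = 100362 * 5.35 = 536936.7
Step 2 — 2 * pi * n = 2 * pi * 4.3 = 27.017697
Step 3 — denominator = 27.017697 * 41877 = 1131420.1
Step 4 — eta = 536936.7 / 1131420.1 ≈ 0.47457 (5 s.f.)

0.47457


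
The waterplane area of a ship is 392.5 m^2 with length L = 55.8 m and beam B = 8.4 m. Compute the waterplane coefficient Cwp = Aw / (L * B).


Formula: Cwp = Aw / (L * B)
Step 1 — L * B = 55.8 * 8.4 = 468.72 m^2
Step 2 — Cwp = 392.5 / 468.72 ≈ 0.83739 (5 s.f.)

0.83739


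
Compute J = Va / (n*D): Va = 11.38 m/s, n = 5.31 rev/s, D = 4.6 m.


Formula: J = Va / (n * D)
Step 1 — n * D = 5.31 * 4.6 = 24.426
Step 2 — J = 11.38 / 24.426 ≈ 0.46590 (5 s.f.)

0.46590


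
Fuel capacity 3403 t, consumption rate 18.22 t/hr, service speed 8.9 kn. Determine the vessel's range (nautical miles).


Formula: endurance = fuel / rate; range = endurance * speed
Step 1 — endurance = 3403 / 18.22 = 186.7728 hours
Step 2 — range = 186.7728 * 8.9 ≈ 1662.3 nautical miles (5 s.f.)

1662.3 NM


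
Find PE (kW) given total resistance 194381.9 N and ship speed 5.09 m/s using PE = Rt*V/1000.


Formula: PE = Rt * V / 1000 (kW)
Step 1 — PE (W) = 194381.9 * 5.09 = 989403.871 W
Step 2 — PE (kW) = 989403.871 / 1000 ≈ 989.40 kW (5 s.f.)

989.40 kW


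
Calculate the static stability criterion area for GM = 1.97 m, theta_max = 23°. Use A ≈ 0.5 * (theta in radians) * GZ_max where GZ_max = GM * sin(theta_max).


Formula: GZ_max = GM * sin(theta); Area = 0.5 * theta_rad * GZ_max
Step 1 — GZ_max = 1.97 * sin(23°) = 1.97 * 0.390731 = 0.76974 m
Step 2 — theta_rad = 23 * pi/180 = 0.401426 rad
Step 3 — Area = 0.5 * 0.401426 * 0.76974 ≈ 0.15450 m·rad (5 s.f.)

0.15450 m·rad


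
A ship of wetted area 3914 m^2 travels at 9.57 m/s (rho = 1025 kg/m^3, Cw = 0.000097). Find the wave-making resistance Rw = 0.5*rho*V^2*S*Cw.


Formula: Rw = 0.5 * rho * V^2 * S * Cw
Step 1 — V^2 = 9.57^2 = 91.5849
Step 2 — 0.5 * rho * V^2 = 0.5 * 1025 * 91.5849 = 46937.26125
Step 3 — Rw = 46937.26125 * 3914 * 0.000097 ≈ 17820 N (5 s.f.)

17820 N


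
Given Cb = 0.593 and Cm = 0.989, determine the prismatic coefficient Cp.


Formula: Cp = Cb / Cm
Substituting: Cp = 0.593 / 0.989
Result: Cp ≈ 0.59960 (5 s.f.)

0.59960


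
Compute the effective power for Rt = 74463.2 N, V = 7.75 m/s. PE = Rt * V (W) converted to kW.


Formula: PE = Rt * V / 1000 (kW)
Step 1 — PE (W) = 74463.2 * 7.75 = 577089.8 W
Step 2 — PE (kW) = 577089.8 / 1000 ≈ 577.09 kW (5 s.f.)

577.09 kW


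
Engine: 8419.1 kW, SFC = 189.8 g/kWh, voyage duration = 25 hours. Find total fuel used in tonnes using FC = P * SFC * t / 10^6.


Formula: FC (tonnes) = P * SFC * t / 1,000,000
Step 1 — P * SFC * t = 8419.1 * 189.8 * 25 = 39948629.5 g
Step 2 — FC (tonnes) = 39948629.5 / 1,000,000 ≈ 39.949 tonnes (5 s.f.)

39.949 tonnes


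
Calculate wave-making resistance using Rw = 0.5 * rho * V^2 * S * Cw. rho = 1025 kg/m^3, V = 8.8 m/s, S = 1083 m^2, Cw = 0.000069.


Formula: Rw = 0.5 * rho * V^2 * S * Cw
Step 1 — V^2 = 8.8^2 = 77.44
Step 2 — 0.5 * rho * V^2 = 0.5 * 1025 * 77.44 = 39688.0
Step 3 — Rw = 39688.0 * 1083 * 0.000069 ≈ 2965.8 N (5 s.f.)

2965.8 N


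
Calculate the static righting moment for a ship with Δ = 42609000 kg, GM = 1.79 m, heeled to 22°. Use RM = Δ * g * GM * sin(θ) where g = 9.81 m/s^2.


Formula: GZ = GM * sin(theta); RM = disp * g * GZ
Step 1 — GZ = 1.79 * sin(22°) = 1.79 * 0.374607 = 0.670547 m
Step 2 — RM = 42609000 * 9.81 * 0.670547 ≈ 280280000 N·m (5 s.f.)

280280000 N·m


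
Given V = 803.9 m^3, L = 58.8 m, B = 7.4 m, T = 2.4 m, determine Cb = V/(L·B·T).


Formula: Cb = V / (L * B * T)
Step 1 — L * B * T = 58.8 * 7.4 * 2.4 = 1044.288 m^3
Step 2 — Cb = 803.9 / 1044.288 ≈ 0.76981 (5 s.f.)

0.76981


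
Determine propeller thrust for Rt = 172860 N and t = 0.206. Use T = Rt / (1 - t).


Formula: T = Rt / (1 - t)
Step 1 — (1 - t) = 1 - 0.206 = 0.794
Step 2 — T = 172860 / 0.794 ≈ 217710 N (5 s.f.)

217710 N


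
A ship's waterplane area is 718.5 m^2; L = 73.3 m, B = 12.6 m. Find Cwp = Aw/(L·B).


Formula: Cwp = Aw / (L * B)
Step 1 — L * B = 73.3 * 12.6 = 923.58 m^2
Step 2 — Cwp = 718.5 / 923.58 ≈ 0.77795 (5 s.f.)

0.77795


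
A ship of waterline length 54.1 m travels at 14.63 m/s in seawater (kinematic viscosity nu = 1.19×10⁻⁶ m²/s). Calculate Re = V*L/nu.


Formula: Re = V * L / nu
Step 1 — V * L = 14.63 * 54.1 = 791.483 m^2/s
Step 2 — Re = 791.483 / 1.19e-6 = 6.65e+08

6.65e+08


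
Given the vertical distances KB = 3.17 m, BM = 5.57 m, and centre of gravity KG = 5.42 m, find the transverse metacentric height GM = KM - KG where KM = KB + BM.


Formula: GM = KB + BM - KG
Step 1 — KM = KB + BM = 3.17 + 5.57 = 8.74 m
Step 2 — GM = KM - KG = 8.74 - 5.42 = 3.32 m

3.32 m


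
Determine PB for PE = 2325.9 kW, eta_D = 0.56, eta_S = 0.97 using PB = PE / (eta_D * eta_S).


Formula: PB = PE / (eta_D * eta_S)
Step 1 — combined efficiency = eta_D * eta_S = 0.56 * 0.97 = 0.5432
Step 2 — PB = 2325.9 / 0.5432 ≈ 4281.8 kW (5 s.f.)

4281.8 kW


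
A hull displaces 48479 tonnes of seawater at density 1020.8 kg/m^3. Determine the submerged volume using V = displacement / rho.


Formula: V = mass / rho
Step 1 — convert tonnes to kg: 48479 t * 1000 = 48479000 kg
Step 2 — V = 48479000 / 1020.8 ≈ 47491 m^3 (5 s.f.)

47491 m^3


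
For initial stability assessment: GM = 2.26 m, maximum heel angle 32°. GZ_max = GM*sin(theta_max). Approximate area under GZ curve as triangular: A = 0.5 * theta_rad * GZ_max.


Formula: GZ_max = GM * sin(theta); Area = 0.5 * theta_rad * GZ_max
Step 1 — GZ_max = 2.26 * sin(32°) = 2.26 * 0.529919 = 1.197617 m
Step 2 — theta_rad = 32 * pi/180 = 0.558505 rad
Step 3 — Area = 0.5 * 0.558505 * 1.197617 ≈ 0.33444 m·rad (5 s.f.)

0.33444 m·rad


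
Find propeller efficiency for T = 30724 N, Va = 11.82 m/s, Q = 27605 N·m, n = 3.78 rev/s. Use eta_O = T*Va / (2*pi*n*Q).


Formula: eta = T * Va / (2 * pi * n * Q)
Step 1 — numerator = T * Va = 30724 * 11.82 = 363157.68
Step 2 — 2 * pi * n = 2 * pi * 3.78 = 23.75044
Step 3 — denominator = 23.75044 * 27605 = 655630.9
Step 4 — eta = 363157.68 / 655630.9 ≈ 0.55391 (5 s.f.)

0.55391


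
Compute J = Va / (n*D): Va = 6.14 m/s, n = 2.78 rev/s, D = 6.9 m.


Formula: J = Va / (n * D)
Step 1 — n * D = 2.78 * 6.9 = 19.182
Step 2 — J = 6.14 / 19.182 ≈ 0.32009 (5 s.f.)

0.32009


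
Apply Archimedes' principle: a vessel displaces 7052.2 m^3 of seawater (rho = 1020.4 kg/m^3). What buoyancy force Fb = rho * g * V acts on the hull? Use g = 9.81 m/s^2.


Formula: Fb = rho * g * V
Substituting: Fb = 1020.4 * 9.81 * 7052.2
Intermediate: 1020.4 * 9.81 = 10010.124
Result: Fb = 10010.124 * 7052.2 ≈ 70593000 N (5 s.f.)

70593000 N


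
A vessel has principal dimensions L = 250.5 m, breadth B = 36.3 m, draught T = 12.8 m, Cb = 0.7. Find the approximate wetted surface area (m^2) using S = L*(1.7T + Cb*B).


Formula: S = 1.7*L*T + V/T with V = Cb*L*B*T, i.e. S = L * (1.7*T + Cb*B)
Step 1 — 1.7*T = 1.7 * 12.8 = 21.76 m
Step 2 — Cb*B = 0.7 * 36.3 = 25.41 m
Step 3 — 1.7*T + Cb*B = 21.76 + 25.41 = 47.17 m
Step 4 — S = 250.5 * 47.17 ≈ 11816 m^2 (5 s.f.)

11816 m^2


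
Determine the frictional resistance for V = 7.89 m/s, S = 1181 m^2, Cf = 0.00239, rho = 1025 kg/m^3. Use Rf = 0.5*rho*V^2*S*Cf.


Formula: Rf = 0.5 * rho * V^2 * S * Cf
Step 1 — V^2 = 7.89^2 = 62.2521
Step 2 — 0.5 * rho * V^2 = 0.5 * 1025 * 62.2521 = 31904.20125
Step 3 — Rf = 31904.20125 * 1181 * 0.00239 ≈ 90052 N (5 s.f.)

90052 N


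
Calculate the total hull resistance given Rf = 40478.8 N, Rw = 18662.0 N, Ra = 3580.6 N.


Formula: Rt = Rf + Rw + Ra
Substituting: Rt = 40478.8 + 18662.0 + 3580.6
Result: Rt = 62721.4 N

62721.4 N


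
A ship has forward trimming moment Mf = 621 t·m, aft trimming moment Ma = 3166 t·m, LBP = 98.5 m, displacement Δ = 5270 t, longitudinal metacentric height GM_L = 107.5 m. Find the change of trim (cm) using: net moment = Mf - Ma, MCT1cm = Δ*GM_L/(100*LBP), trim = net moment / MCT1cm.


Formula: net trimming moment = Mf - Ma; MCT1cm = Δ*GM_L/(100*LBP); trim = net moment / MCT1cm
Step 1 — net trimming moment = 621 - 3166 = -2545 t·m
Step 2 — MCT1cm = 5270 * 107.5 / (100 * 98.5) = 57.5152 t·m/cm
Step 3 — trim = -2545 / 57.5152 ≈ -44.249 cm (5 s.f.)

-44.249 cm


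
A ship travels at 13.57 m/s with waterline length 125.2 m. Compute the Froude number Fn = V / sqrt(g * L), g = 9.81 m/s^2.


Formula: Fn = V / sqrt(g * L)
Step 1 — g * L = 9.81 * 125.2 = 1228.212
Step 2 — sqrt(g * L) = sqrt(1228.212) = 35.045856
Step 3 — Fn = 13.57 / 35.045856 ≈ 0.38721 (5 s.f.)

0.38721


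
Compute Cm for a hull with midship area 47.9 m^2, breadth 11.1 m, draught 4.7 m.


Formula: Cm = Am / (B * T)
Step 1 — B * T = 11.1 * 4.7 = 52.17 m^2
Step 2 — Cm = 47.9 / 52.17 ≈ 0.91815 (5 s.f.)

0.91815


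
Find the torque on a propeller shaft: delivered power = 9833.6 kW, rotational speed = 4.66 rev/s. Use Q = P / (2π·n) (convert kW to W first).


Formula: Q = P_W / (2 * pi * n)
Step 1 — P_W = 9833.6 kW * 1000 = 9833600.0 W
Step 2 — 2 * pi * n = 2 * pi * 4.66 = 29.279644
Step 3 — Q = 9833600.0 / 29.279644 ≈ 335850 N·m (5 s.f.)

335850 N·m


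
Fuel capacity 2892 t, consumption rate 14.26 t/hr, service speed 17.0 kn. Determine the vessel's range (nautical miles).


Formula: endurance = fuel / rate; range = endurance * speed
Step 1 — endurance = 2892 / 14.26 = 202.805 hours
Step 2 — range = 202.805 * 17.0 ≈ 3447.7 nautical miles (5 s.f.)

3447.7 NM


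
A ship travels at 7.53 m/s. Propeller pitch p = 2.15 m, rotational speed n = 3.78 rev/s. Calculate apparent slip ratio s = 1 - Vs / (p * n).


Formula: s = 1 - Vs / (p * n)
Step 1 — p * n = 2.15 * 3.78 = 8.127
Step 2 — Vs / (p*n) = 7.53 / 8.127 = 0.926541 (6 d.p.)
Step 3 — s = 1 - 0.926541 = 0.073459

0.073459


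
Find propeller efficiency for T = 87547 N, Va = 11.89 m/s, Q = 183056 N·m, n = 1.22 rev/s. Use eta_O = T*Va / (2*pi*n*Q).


Formula: eta = T * Va / (2 * pi * n * Q)
Step 1 — numerator = T * Va = 87547 * 11.89 = 1040933.83
Step 2 — 2 * pi * n = 2 * pi * 1.22 = 7.665486
Step 3 — denominator = 7.665486 * 183056 = 1403213.21
Step 4 — eta = 1040933.83 / 1403213.21 ≈ 0.74182 (5 s.f.)

0.74182


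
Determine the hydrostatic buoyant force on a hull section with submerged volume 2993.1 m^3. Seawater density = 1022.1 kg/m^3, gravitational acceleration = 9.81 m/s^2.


Formula: Fb = rho * g * V
Substituting: Fb = 1022.1 * 9.81 * 2993.1
Intermediate: 1022.1 * 9.81 = 10026.801
Result: Fb = 10026.801 * 2993.1 ≈ 30011000 N (5 s.f.)

30011000 N


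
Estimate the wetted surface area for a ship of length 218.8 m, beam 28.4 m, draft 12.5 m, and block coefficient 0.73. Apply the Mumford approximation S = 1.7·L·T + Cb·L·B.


Formula: S = 1.7*L*T + V/T with V = Cb*L*B*T, i.e. S = L * (1.7*T + Cb*B)
Step 1 — 1.7*T = 1.7 * 12.5 = 21.25 m
Step 2 — Cb*B = 0.73 * 28.4 = 20.732 m
Step 3 — 1.7*T + Cb*B = 21.25 + 20.732 = 41.982 m
Step 4 — S = 218.8 * 41.982 ≈ 9185.7 m^2 (5 s.f.)

9185.7 m^2


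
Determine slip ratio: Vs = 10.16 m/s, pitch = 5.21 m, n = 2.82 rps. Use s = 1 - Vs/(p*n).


Formula: s = 1 - Vs / (p * n)
Step 1 — p * n = 5.21 * 2.82 = 14.6922
Step 2 — Vs / (p*n) = 10.16 / 14.6922 = 0.691523 (6 d.p.)
Step 3 — s = 1 - 0.691523 = 0.308477

0.308477


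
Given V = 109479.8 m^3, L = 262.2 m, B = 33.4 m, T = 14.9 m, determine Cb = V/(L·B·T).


Formula: Cb = V / (L * B * T)
Step 1 — L * B * T = 262.2 * 33.4 * 14.9 = 130486.452 m^3
Step 2 — Cb = 109479.8 / 130486.452 ≈ 0.83901 (5 s.f.)

0.83901


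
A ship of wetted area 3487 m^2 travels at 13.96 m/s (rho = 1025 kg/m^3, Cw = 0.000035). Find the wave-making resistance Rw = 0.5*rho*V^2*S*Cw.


Formula: Rw = 0.5 * rho * V^2 * S * Cw
Step 1 — V^2 = 13.96^2 = 194.8816
Step 2 — 0.5 * rho * V^2 = 0.5 * 1025 * 194.8816 = 99876.82
Step 3 — Rw = 99876.82 * 3487 * 0.000035 ≈ 12189 N (5 s.f.)

12189 N


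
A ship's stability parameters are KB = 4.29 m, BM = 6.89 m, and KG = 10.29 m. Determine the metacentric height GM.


Formula: GM = KB + BM - KG
Step 1 — KM = KB + BM = 4.29 + 6.89 = 11.18 m
Step 2 — GM = KM - KG = 11.18 - 10.29 = 0.89 m

0.89 m
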